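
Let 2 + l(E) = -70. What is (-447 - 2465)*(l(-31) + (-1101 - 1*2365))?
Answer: 10302656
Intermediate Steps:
l(E) = -72 (l(E) = -2 - 70 = -72)
(-447 - 2465)*(l(-31) + (-1101 - 1*2365)) = (-447 - 2465)*(-72 + (-1101 - 1*2365)) = -2912*(-72 + (-1101 - 2365)) = -2912*(-72 - 3466) = -2912*(-3538) = 10302656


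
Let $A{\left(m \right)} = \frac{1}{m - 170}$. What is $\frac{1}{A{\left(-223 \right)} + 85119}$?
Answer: $\frac{393}{33451766} \approx 1.1748 \cdot 10^{-5}$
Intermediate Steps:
$A{\left(m \right)} = \frac{1}{-170 + m}$
$\frac{1}{A{\left(-223 \right)} + 85119} = \frac{1}{\frac{1}{-170 - 223} + 85119} = \frac{1}{\frac{1}{-393} + 85119} = \frac{1}{- \frac{1}{393} + 85119} = \frac{1}{\frac{33451766}{393}} = \frac{393}{33451766}$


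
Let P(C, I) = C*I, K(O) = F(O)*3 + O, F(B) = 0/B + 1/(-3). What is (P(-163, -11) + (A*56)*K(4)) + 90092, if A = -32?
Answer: 86509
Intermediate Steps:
F(B) = -⅓ (F(B) = 0 + 1*(-⅓) = 0 - ⅓ = -⅓)
K(O) = -1 + O (K(O) = -⅓*3 + O = -1 + O)
(P(-163, -11) + (A*56)*K(4)) + 90092 = (-163*(-11) + (-32*56)*(-1 + 4)) + 90092 = (1793 - 1792*3) + 90092 = (1793 - 5376) + 90092 = -3583 + 90092 = 86509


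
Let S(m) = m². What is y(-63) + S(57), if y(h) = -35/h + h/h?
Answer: 29255/9 ≈ 3250.6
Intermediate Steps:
y(h) = 1 - 35/h (y(h) = -35/h + 1 = 1 - 35/h)
y(-63) + S(57) = (-35 - 63)/(-63) + 57² = -1/63*(-98) + 3249 = 14/9 + 3249 = 29255/9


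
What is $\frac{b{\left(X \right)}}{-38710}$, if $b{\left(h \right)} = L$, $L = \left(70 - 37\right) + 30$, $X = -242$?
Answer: $- \frac{9}{5530} \approx -0.0016275$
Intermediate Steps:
$L = 63$ ($L = 33 + 30 = 63$)
$b{\left(h \right)} = 63$
$\frac{b{\left(X \right)}}{-38710} = \frac{63}{-38710} = 63 \left(- \frac{1}{38710}\right) = - \frac{9}{5530}$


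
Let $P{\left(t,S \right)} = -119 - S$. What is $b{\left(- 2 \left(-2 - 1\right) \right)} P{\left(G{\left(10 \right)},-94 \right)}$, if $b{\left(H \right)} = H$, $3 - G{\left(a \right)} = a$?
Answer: $-150$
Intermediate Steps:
$G{\left(a \right)} = 3 - a$
$b{\left(- 2 \left(-2 - 1\right) \right)} P{\left(G{\left(10 \right)},-94 \right)} = - 2 \left(-2 - 1\right) \left(-119 - -94\right) = \left(-2\right) \left(-3\right) \left(-119 + 94\right) = 6 \left(-25\right) = -150$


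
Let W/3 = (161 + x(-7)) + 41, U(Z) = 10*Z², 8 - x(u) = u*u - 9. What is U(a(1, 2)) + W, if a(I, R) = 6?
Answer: 870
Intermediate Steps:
x(u) = 17 - u² (x(u) = 8 - (u*u - 9) = 8 - (u² - 9) = 8 - (-9 + u²) = 8 + (9 - u²) = 17 - u²)
W = 510 (W = 3*((161 + (17 - 1*(-7)²)) + 41) = 3*((161 + (17 - 1*49)) + 41) = 3*((161 + (17 - 49)) + 41) = 3*((161 - 32) + 41) = 3*(129 + 41) = 3*170 = 510)
U(a(1, 2)) + W = 10*6² + 510 = 10*36 + 510 = 360 + 510 = 870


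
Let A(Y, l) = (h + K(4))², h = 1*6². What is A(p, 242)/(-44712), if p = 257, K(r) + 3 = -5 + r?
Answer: -128/5589 ≈ -0.022902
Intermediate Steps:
K(r) = -8 + r (K(r) = -3 + (-5 + r) = -8 + r)
h = 36 (h = 1*36 = 36)
A(Y, l) = 1024 (A(Y, l) = (36 + (-8 + 4))² = (36 - 4)² = 32² = 1024)
A(p, 242)/(-44712) = 1024/(-44712) = 1024*(-1/44712) = -128/5589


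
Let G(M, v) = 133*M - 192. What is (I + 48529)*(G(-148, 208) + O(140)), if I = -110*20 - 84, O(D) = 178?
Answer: -910934010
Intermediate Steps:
G(M, v) = -192 + 133*M
I = -2284 (I = -2200 - 84 = -2284)
(I + 48529)*(G(-148, 208) + O(140)) = (-2284 + 48529)*((-192 + 133*(-148)) + 178) = 46245*((-192 - 19684) + 178) = 46245*(-19876 + 178) = 46245*(-19698) = -910934010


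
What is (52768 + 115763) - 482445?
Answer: -313914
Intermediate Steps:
(52768 + 115763) - 482445 = 168531 - 482445 = -313914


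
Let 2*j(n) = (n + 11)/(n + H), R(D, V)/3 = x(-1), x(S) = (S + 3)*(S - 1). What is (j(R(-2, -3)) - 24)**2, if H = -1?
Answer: 388129/676 ≈ 574.16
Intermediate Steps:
x(S) = (-1 + S)*(3 + S) (x(S) = (3 + S)*(-1 + S) = (-1 + S)*(3 + S))
R(D, V) = -12 (R(D, V) = 3*(-3 + (-1)**2 + 2*(-1)) = 3*(-3 + 1 - 2) = 3*(-4) = -12)
j(n) = (11 + n)/(2*(-1 + n)) (j(n) = ((n + 11)/(n - 1))/2 = ((11 + n)/(-1 + n))/2 = (11 + n)/(2*(-1 + n)))
(j(R(-2, -3)) - 24)**2 = ((11 - 12)/(2*(-1 - 12)) - 24)**2 = ((1/2)*(-1)/(-13) - 24)**2 = ((1/2)*(-1/13)*(-1) - 24)**2 = (1/26 - 24)**2 = (-623/26)**2 = 388129/676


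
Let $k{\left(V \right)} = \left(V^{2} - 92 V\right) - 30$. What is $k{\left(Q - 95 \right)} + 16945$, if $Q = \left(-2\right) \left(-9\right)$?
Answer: $29928$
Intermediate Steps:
$Q = 18$
$k{\left(V \right)} = -30 + V^{2} - 92 V$
$k{\left(Q - 95 \right)} + 16945 = \left(-30 + \left(18 - 95\right)^{2} - 92 \left(18 - 95\right)\right) + 16945 = \left(-30 + \left(-77\right)^{2} - -7084\right) + 16945 = \left(-30 + 5929 + 7084\right) + 16945 = 12983 + 16945 = 29928$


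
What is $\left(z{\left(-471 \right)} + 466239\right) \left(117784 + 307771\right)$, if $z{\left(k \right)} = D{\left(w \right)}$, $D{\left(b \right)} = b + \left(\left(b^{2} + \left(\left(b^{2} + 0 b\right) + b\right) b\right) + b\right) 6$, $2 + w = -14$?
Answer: $189211540765$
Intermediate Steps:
$w = -16$ ($w = -2 - 14 = -16$)
$D{\left(b \right)} = 6 b^{2} + 7 b + 6 b \left(b + b^{2}\right)$ ($D{\left(b \right)} = b + \left(\left(b^{2} + \left(\left(b^{2} + 0\right) + b\right) b\right) + b\right) 6 = b + \left(\left(b^{2} + \left(b^{2} + b\right) b\right) + b\right) 6 = b + \left(\left(b^{2} + \left(b + b^{2}\right) b\right) + b\right) 6 = b + \left(\left(b^{2} + b \left(b + b^{2}\right)\right) + b\right) 6 = b + \left(b + b^{2} + b \left(b + b^{2}\right)\right) 6 = b + \left(6 b + 6 b^{2} + 6 b \left(b + b^{2}\right)\right) = 6 b^{2} + 7 b + 6 b \left(b + b^{2}\right)$)
$z{\left(k \right)} = -21616$ ($z{\left(k \right)} = - 16 \left(7 + 6 \left(-16\right)^{2} + 12 \left(-16\right)\right) = - 16 \left(7 + 6 \cdot 256 - 192\right) = - 16 \left(7 + 1536 - 192\right) = \left(-16\right) 1351 = -21616$)
$\left(z{\left(-471 \right)} + 466239\right) \left(117784 + 307771\right) = \left(-21616 + 466239\right) \left(117784 + 307771\right) = 444623 \cdot 425555 = 189211540765$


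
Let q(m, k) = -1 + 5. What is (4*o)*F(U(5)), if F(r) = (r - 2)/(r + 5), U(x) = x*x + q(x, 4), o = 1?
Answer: 54/17 ≈ 3.1765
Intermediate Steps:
q(m, k) = 4
U(x) = 4 + x**2 (U(x) = x*x + 4 = x**2 + 4 = 4 + x**2)
F(r) = (-2 + r)/(5 + r)
(4*o)*F(U(5)) = (4*1)*((-2 + (4 + 5**2))/(5 + (4 + 5**2))) = 4*((-2 + (4 + 25))/(5 + (4 + 25))) = 4*((-2 + 29)/(5 + 29)) = 4*(27/34) = 54/17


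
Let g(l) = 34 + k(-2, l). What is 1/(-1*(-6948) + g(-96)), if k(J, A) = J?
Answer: 1/6980 ≈ 0.00014327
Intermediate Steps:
g(l) = 32 (g(l) = 34 - 2 = 32)
1/(-1*(-6948) + g(-96)) = 1/(-1*(-6948) + 32) = 1/(6948 + 32) = 1/6980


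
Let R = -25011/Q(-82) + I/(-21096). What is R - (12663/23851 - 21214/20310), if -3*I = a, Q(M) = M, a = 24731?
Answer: 64087520757643237/209493471583080 ≈ 305.92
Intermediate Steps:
I = -24731/3 (I = -1/3*24731 = -24731/3 ≈ -8243.7)
R = 792462055/2594808 (R = -25011/(-82) - 24731/3/(-21096) = -25011*(-1/82) - 24731/3*(-1/21096) = 25011/82 + 24731/63288 = 792462055/2594808 ≈ 305.40)
R - (12663/23851 - 21214/20310) = 792462055/2594808 - (12663/23851 - 21214/20310) = 792462055/2594808 - (12663*(1/23851) - 21214*1/20310) = 792462055/2594808 - (12663/23851 - 10607/10155) = 792462055/2594808 - 1*(-124394792/242206905) = 792462055/2594808 + 124394792/242206905 = 64087520757643237/209493471583080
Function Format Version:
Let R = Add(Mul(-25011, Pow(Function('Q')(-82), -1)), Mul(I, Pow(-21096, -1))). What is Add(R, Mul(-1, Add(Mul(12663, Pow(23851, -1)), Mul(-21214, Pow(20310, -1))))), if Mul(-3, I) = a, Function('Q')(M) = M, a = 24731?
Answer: Rational(64087520757643237, 209493471583080) ≈ 305.92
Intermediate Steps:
I = Rational(-24731, 3) (I = Mul(Rational(-1, 3), 24731) = Rational(-24731, 3) ≈ -8243.7)
R = Rational(792462055, 2594808) (R = Add(Mul(-25011, Pow(-82, -1)), Mul(Rational(-24731, 3), Pow(-21096, -1))) = Add(Mul(-25011, Rational(-1, 82)), Mul(Rational(-24731, 3), Rational(-1, 21096))) = Add(Rational(25011, 82), Rational(24731, 63288)) = Rational(792462055, 2594808) ≈ 305.40)
Add(R, Mul(-1, Add(Mul(12663, Pow(23851, -1)), Mul(-21214, Pow(20310, -1))))) = Add(Rational(792462055, 2594808), Mul(-1, Add(Mul(12663, Pow(23851, -1)), Mul(-21214, Pow(20310, -1))))) = Add(Rational(792462055, 2594808), Mul(-1, Add(Mul(12663, Rational(1, 23851)), Mul(-21214, Rational(1, 20310))))) = Add(Rational(792462055, 2594808), Mul(-1, Add(Rational(12663, 23851), Rational(-10607, 10155)))) = Add(Rational(792462055, 2594808), Mul(-1, Rational(-124394792, 242206905))) = Add(Rational(792462055, 2594808), Rational(124394792, 242206905)) = Rational(64087520757643237, 209493471583080)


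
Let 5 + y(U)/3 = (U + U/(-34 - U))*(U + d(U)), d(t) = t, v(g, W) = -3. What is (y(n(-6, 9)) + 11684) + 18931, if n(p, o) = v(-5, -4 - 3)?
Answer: 950220/31 ≈ 30652.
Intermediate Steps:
n(p, o) = -3
y(U) = -15 + 6*U*(U + U/(-34 - U)) (y(U) = -15 + 3*((U + U/(-34 - U))*(U + U)) = -15 + 3*((U + U/(-34 - U))*(2*U)) = -15 + 3*(2*U*(U + U/(-34 - U))) = -15 + 6*U*(U + U/(-34 - U)))
(y(n(-6, 9)) + 11684) + 18931 = (3*(-170 - 5*(-3) + 2*(-3)**3 + 66*(-3)**2)/(34 - 3) + 11684) + 18931 = (3*(-170 + 15 + 2*(-27) + 66*9)/31 + 11684) + 18931 = (3*(1/31)*(-170 + 15 - 54 + 594) + 11684) + 18931 = (3*(1/31)*385 + 11684) + 18931 = (1155/31 + 11684) + 18931 = 363359/31 + 18931 = 950220/31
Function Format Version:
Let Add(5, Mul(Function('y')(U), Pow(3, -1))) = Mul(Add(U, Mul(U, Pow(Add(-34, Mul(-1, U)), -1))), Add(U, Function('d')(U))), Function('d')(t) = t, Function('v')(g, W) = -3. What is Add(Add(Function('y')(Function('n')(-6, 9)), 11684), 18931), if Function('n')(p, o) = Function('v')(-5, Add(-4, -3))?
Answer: Rational(950220, 31) ≈ 30652.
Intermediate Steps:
Function('n')(p, o) = -3
Function('y')(U) = Add(-15, Mul(6, U, Add(U, Mul(U, Pow(Add(-34, Mul(-1, U)), -1))))) (Function('y')(U) = Add(-15, Mul(3, Mul(Add(U, Mul(U, Pow(Add(-34, Mul(-1, U)), -1))), Add(U, U)))) = Add(-15, Mul(3, Mul(Add(U, Mul(U, Pow(Add(-34, Mul(-1, U)), -1))), Mul(2, U)))) = Add(-15, Mul(3, Mul(2, U, Add(U, Mul(U, Pow(Add(-34, Mul(-1, U)), -1)))))) = Add(-15, Mul(6, U, Add(U, Mul(U, Pow(Add(-34, Mul(-1, U)), -1))))))
Add(Add(Function('y')(Function('n')(-6, 9)), 11684), 18931) = Add(Add(Mul(3, Pow(Add(34, -3), -1), Add(-170, Mul(-5, -3), Mul(2, Pow(-3, 3)), Mul(66, Pow(-3, 2)))), 11684), 18931) = Add(Add(Mul(3, Pow(31, -1), Add(-170, 15, Mul(2, -27), Mul(66, 9))), 11684), 18931) = Add(Add(Mul(3, Rational(1, 31), Add(-170, 15, -54, 594)), 11684), 18931) = Add(Add(Mul(3, Rational(1, 31), 385), 11684), 18931) = Add(Add(Rational(1155, 31), 11684), 18931) = Add(Rational(363359, 31), 18931) = Rational(950220, 31)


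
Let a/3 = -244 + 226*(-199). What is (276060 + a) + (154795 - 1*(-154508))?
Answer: 449709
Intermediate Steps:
a = -135654 (a = 3*(-244 + 226*(-199)) = 3*(-244 - 44974) = 3*(-45218) = -135654)
(276060 + a) + (154795 - 1*(-154508)) = (276060 - 135654) + (154795 - 1*(-154508)) = 140406 + (154795 + 154508) = 140406 + 309303 = 449709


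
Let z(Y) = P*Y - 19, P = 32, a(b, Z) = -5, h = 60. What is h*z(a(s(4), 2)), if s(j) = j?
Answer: -10740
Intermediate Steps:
z(Y) = -19 + 32*Y (z(Y) = 32*Y - 19 = -19 + 32*Y)
h*z(a(s(4), 2)) = 60*(-19 + 32*(-5)) = 60*(-19 - 160) = 60*(-179) = -10740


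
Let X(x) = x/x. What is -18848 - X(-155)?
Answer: -18849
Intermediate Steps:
X(x) = 1
-18848 - X(-155) = -18848 - 1*1 = -18848 - 1 = -18849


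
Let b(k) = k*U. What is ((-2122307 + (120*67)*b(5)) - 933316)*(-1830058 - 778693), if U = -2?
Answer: 8181103137273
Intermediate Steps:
b(k) = -2*k (b(k) = k*(-2) = -2*k)
((-2122307 + (120*67)*b(5)) - 933316)*(-1830058 - 778693) = ((-2122307 + (120*67)*(-2*5)) - 933316)*(-1830058 - 778693) = ((-2122307 + 8040*(-10)) - 933316)*(-2608751) = ((-2122307 - 80400) - 933316)*(-2608751) = (-2202707 - 933316)*(-2608751) = -3136023*(-2608751) = 8181103137273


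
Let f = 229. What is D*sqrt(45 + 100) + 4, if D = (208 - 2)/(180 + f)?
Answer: 4 + 206*sqrt(145)/409 ≈ 10.065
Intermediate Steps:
D = 206/409 (D = (208 - 2)/(180 + 229) = 206/409 ≈ 0.50367)
D*sqrt(45 + 100) + 4 = 206*sqrt(45 + 100)/409 + 4 = 206*sqrt(145)/409 + 4 = 4 + 206*sqrt(145)/409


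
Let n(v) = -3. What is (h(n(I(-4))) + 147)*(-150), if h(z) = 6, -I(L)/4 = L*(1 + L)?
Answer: -22950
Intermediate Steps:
I(L) = -4*L*(1 + L)
(h(n(I(-4))) + 147)*(-150) = (6 + 147)*(-150) = 153*(-150) = -22950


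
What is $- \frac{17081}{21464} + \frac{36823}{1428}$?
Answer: $\frac{191494301}{7662648} \approx 24.991$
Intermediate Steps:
$- \frac{17081}{21464} + \frac{36823}{1428} = \frac{191494301}{7662648}$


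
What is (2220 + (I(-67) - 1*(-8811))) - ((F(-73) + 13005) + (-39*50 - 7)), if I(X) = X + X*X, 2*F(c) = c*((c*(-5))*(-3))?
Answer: -71125/2 ≈ -35563.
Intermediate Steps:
F(c) = 15*c**2/2 (F(c) = (c*((c*(-5))*(-3)))/2 = (c*(-5*c*(-3)))/2 = (c*(15*c))/2 = (15*c**2)/2 = 15*c**2/2)
I(X) = X + X**2
(2220 + (I(-67) - 1*(-8811))) - ((F(-73) + 13005) + (-39*50 - 7)) = (2220 + (-67*(1 - 67) - 1*(-8811))) - (((15/2)*(-73)**2 + 13005) + (-39*50 - 7)) = (2220 + (-67*(-66) + 8811)) - (((15/2)*5329 + 13005) + (-1950 - 7)) = (2220 + (4422 + 8811)) - ((79935/2 + 13005) - 1957) = (2220 + 13233) - (105945/2 - 1957) = 15453 - 1*102031/2 = 15453 - 102031/2 = -71125/2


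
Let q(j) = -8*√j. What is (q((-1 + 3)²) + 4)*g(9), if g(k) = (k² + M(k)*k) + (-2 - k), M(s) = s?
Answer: -1812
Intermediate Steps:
g(k) = -2 - k + 2*k² (g(k) = (k² + k*k) + (-2 - k) = (k² + k²) + (-2 - k) = 2*k² + (-2 - k) = -2 - k + 2*k²)
(q((-1 + 3)²) + 4)*g(9) = (-8*√((-1 + 3)²) + 4)*(-2 - 1*9 + 2*9²) = (-8*√(2²) + 4)*(-2 - 9 + 2*81) = (-8*√4 + 4)*(-2 - 9 + 162) = (-8*2 + 4)*151 = (-16 + 4)*151 = -12*151 = -1812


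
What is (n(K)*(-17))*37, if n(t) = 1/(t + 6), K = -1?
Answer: -629/5 ≈ -125.80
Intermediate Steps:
n(t) = 1/(6 + t)
(n(K)*(-17))*37 = (-17/(6 - 1))*37 = (-17/5)*37 = ((1/5)*(-17))*37 = -17/5*37 = -629/5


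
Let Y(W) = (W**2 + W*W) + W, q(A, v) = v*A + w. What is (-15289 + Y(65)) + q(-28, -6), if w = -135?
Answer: -6741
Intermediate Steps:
q(A, v) = -135 + A*v (q(A, v) = v*A - 135 = A*v - 135 = -135 + A*v)
Y(W) = W + 2*W**2 (Y(W) = (W**2 + W**2) + W = 2*W**2 + W = W + 2*W**2)
(-15289 + Y(65)) + q(-28, -6) = (-15289 + 65*(1 + 2*65)) + (-135 - 28*(-6)) = (-15289 + 65*(1 + 130)) + (-135 + 168) = (-15289 + 65*131) + 33 = (-15289 + 8515) + 33 = -6774 + 33 = -6741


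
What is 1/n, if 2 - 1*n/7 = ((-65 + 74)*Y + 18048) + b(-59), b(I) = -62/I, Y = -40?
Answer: -59/7304752 ≈ -8.0769e-6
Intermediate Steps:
n = -7304752/59 (n = 14 - 7*(((-65 + 74)*(-40) + 18048) - 62/(-59)) = 14 - 7*((9*(-40) + 18048) - 62*(-1/59)) = 14 - 7*((-360 + 18048) + 62/59) = 14 - 7*(17688 + 62/59) = 14 - 7*1043654/59 = 14 - 7305578/59 = -7304752/59 ≈ -1.2381e+5)
1/n = 1/(-7304752/59) = -59/7304752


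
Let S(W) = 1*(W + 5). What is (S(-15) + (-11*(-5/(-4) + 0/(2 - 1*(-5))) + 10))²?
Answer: 3025/16 ≈ 189.06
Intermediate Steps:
S(W) = 5 + W (S(W) = 1*(5 + W) = 5 + W)
(S(-15) + (-11*(-5/(-4) + 0/(2 - 1*(-5))) + 10))² = ((5 - 15) + (-11*(-5/(-4) + 0/(2 - 1*(-5))) + 10))² = (-10 + (-11*(-5*(-¼) + 0/(2 + 5)) + 10))² = (-10 + (-11*(5/4 + 0/7) + 10))² = (-10 + (-11*(5/4 + 0*(⅐)) + 10))² = (-10 + (-11*(5/4 + 0) + 10))² = (-10 + (-11*5/4 + 10))² = (-10 + (-55/4 + 10))² = (-10 - 15/4)² = (-55/4)² = 3025/16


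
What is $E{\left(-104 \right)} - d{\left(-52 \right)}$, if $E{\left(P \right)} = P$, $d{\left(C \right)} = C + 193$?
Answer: $-245$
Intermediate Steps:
$d{\left(C \right)} = 193 + C$
$E{\left(-104 \right)} - d{\left(-52 \right)} = -104 - \left(193 - 52\right) = -104 - 141 = -245$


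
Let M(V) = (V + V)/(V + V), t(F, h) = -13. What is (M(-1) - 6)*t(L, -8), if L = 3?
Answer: 65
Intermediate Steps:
M(V) = 1 (M(V) = (2*V)/((2*V)) = (2*V)*(1/(2*V)) = 1)
(M(-1) - 6)*t(L, -8) = (1 - 6)*(-13) = -5*(-13) = 65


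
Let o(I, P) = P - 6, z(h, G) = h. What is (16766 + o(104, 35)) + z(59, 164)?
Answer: 16854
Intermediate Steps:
o(I, P) = -6 + P
(16766 + o(104, 35)) + z(59, 164) = (16766 + (-6 + 35)) + 59 = (16766 + 29) + 59 = 16795 + 59 = 16854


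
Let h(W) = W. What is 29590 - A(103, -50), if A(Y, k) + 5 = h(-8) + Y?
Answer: 29500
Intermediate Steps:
A(Y, k) = -13 + Y (A(Y, k) = -5 + (-8 + Y) = -13 + Y)
29590 - A(103, -50) = 29590 - (-13 + 103) = 29590 - 1*90 = 29590 - 90 = 29500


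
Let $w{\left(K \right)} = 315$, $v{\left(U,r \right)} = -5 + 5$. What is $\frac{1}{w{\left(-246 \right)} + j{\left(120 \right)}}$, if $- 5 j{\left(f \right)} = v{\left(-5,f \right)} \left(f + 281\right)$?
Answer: $\frac{1}{315} \approx 0.0031746$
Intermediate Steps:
$v{\left(U,r \right)} = 0$
$j{\left(f \right)} = 0$ ($j{\left(f \right)} = - \frac{0 \left(f + 281\right)}{5} = - \frac{0 \left(281 + f\right)}{5} = \left(- \frac{1}{5}\right) 0 = 0$)
$\frac{1}{w{\left(-246 \right)} + j{\left(120 \right)}} = \frac{1}{315 + 0} = \frac{1}{315}$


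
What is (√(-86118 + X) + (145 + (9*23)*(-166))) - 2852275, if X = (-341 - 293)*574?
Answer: -2886492 + I*√450034 ≈ -2.8865e+6 + 670.85*I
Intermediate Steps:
X = -363916 (X = -634*574 = -363916)
(√(-86118 + X) + (145 + (9*23)*(-166))) - 2852275 = (√(-86118 - 363916) + (145 + (9*23)*(-166))) - 2852275 = (√(-450034) + (145 + 207*(-166))) - 2852275 = (I*√450034 + (145 - 34362)) - 2852275 = (I*√450034 - 34217) - 2852275 = (-34217 + I*√450034) - 2852275 = -2886492 + I*√450034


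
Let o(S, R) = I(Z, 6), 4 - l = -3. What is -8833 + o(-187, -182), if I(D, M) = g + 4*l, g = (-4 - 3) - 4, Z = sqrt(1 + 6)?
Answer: -8816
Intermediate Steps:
l = 7 (l = 4 - 1*(-3) = 4 + 3 = 7)
Z = sqrt(7) ≈ 2.6458
g = -11 (g = -7 - 4 = -11)
I(D, M) = 17 (I(D, M) = -11 + 4*7 = -11 + 28 = 17)
o(S, R) = 17
-8833 + o(-187, -182) = -8833 + 17 = -8816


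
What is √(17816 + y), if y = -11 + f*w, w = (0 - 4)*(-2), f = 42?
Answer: √18141 ≈ 134.69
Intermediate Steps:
w = 8 (w = -4*(-2) = 8)
y = 325 (y = -11 + 42*8 = -11 + 336 = 325)
√(17816 + y) = √(17816 + 325) = √18141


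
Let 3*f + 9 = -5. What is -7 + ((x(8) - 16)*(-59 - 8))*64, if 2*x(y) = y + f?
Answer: 184363/3 ≈ 61454.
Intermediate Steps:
f = -14/3 (f = -3 + (1/3)*(-5) = -3 - 5/3 = -14/3 ≈ -4.6667)
x(y) = -7/3 + y/2 (x(y) = (y - 14/3)/2 = (-14/3 + y)/2 = -7/3 + y/2)
-7 + ((x(8) - 16)*(-59 - 8))*64 = -7 + (((-7/3 + (1/2)*8) - 16)*(-59 - 8))*64 = -7 + (((-7/3 + 4) - 16)*(-67))*64 = -7 + ((5/3 - 16)*(-67))*64 = -7 - 43/3*(-67)*64 = -7 + (2881/3)*64 = -7 + 184384/3 = 184363/3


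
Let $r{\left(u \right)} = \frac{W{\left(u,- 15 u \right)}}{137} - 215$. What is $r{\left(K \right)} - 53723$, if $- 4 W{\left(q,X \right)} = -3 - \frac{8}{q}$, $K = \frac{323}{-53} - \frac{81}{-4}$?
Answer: $- \frac{88703619325}{1644548} \approx -53938.0$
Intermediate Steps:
$K = \frac{3001}{212}$ ($K = 323 \left(- \frac{1}{53}\right) - - \frac{81}{4} = - \frac{323}{53} + \frac{81}{4} = \frac{3001}{212} \approx 14.156$)
$W{\left(q,X \right)} = \frac{3}{4} + \frac{2}{q}$ ($W{\left(q,X \right)} = - \frac{-3 - \frac{8}{q}}{4} = \frac{3}{4} + \frac{2}{q}$)
$r{\left(u \right)} = - \frac{117817}{548} + \frac{2}{137 u}$ ($r{\left(u \right)} = \frac{\frac{3}{4} + \frac{2}{u}}{137} - 215 = \left(\frac{3}{4} + \frac{2}{u}\right) \frac{1}{137} - 215 = \left(\frac{3}{548} + \frac{2}{137 u}\right) - 215 = - \frac{117817}{548} + \frac{2}{137 u}$)
$r{\left(K \right)} - 53723 = \frac{8 - \frac{353568817}{212}}{548 \cdot \frac{3001}{212}} - 53723 = \frac{1}{548} \cdot \frac{212}{3001} \left(8 - \frac{353568817}{212}\right) - 53723 = \frac{1}{548} \cdot \frac{212}{3001} \left(- \frac{353567121}{212}\right) - 53723 = - \frac{353567121}{1644548} - 53723 = - \frac{88703619325}{1644548}$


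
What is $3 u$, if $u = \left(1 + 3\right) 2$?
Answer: $24$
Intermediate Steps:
$u = 8$ ($u = 4 \cdot 2 = 8$)
$3 u = 3 \cdot 8 = 24$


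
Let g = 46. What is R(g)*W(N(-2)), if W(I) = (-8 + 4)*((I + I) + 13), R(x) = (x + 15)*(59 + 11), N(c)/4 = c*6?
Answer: 1417640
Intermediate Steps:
N(c) = 24*c (N(c) = 4*(c*6) = 4*(6*c) = 24*c)
R(x) = 1050 + 70*x (R(x) = (15 + x)*70 = 1050 + 70*x)
W(I) = -52 - 8*I (W(I) = -4*(2*I + 13) = -4*(13 + 2*I) = -52 - 8*I)
R(g)*W(N(-2)) = (1050 + 70*46)*(-52 - 192*(-2)) = (1050 + 3220)*(-52 - 8*(-48)) = 4270*(-52 + 384) = 4270*332 = 1417640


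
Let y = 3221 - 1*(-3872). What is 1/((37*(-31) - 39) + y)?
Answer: 1/5907 ≈ 0.00016929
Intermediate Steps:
y = 7093 (y = 3221 + 3872 = 7093)
1/((37*(-31) - 39) + y) = 1/((37*(-31) - 39) + 7093) = 1/((-1147 - 39) + 7093) = 1/(-1186 + 7093) = 1/5907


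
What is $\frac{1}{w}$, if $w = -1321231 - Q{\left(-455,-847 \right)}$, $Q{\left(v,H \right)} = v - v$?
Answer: $- \frac{1}{1321231} \approx -7.5687 \cdot 10^{-7}$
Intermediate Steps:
$Q{\left(v,H \right)} = 0$
$w = -1321231$ ($w = -1321231 - 0 = -1321231 + 0 = -1321231$)
$\frac{1}{w} = \frac{1}{-1321231} = - \frac{1}{1321231}$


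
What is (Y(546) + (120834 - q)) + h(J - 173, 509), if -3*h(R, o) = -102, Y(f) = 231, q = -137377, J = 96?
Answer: 258476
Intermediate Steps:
h(R, o) = 34 (h(R, o) = -⅓*(-102) = 34)
(Y(546) + (120834 - q)) + h(J - 173, 509) = (231 + (120834 - 1*(-137377))) + 34 = (231 + (120834 + 137377)) + 34 = (231 + 258211) + 34 = 258442 + 34 = 258476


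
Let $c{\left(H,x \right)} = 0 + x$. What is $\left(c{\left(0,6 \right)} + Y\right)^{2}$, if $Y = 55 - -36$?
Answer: $9409$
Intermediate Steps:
$c{\left(H,x \right)} = x$
$Y = 91$ ($Y = 55 + 36 = 91$)
$\left(c{\left(0,6 \right)} + Y\right)^{2} = \left(6 + 91\right)^{2} = 97^{2} = 9409$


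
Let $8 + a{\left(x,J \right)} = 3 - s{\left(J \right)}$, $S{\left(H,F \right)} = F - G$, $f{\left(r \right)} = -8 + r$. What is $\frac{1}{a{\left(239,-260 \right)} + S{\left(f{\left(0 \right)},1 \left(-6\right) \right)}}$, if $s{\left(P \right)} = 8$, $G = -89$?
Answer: $\frac{1}{70} \approx 0.014286$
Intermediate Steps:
$S{\left(H,F \right)} = 89 + F$ ($S{\left(H,F \right)} = F - -89 = F + 89 = 89 + F$)
$a{\left(x,J \right)} = -13$ ($a{\left(x,J \right)} = -8 + \left(3 - 8\right) = -8 - 5 = -13$)
$\frac{1}{a{\left(239,-260 \right)} + S{\left(f{\left(0 \right)},1 \left(-6\right) \right)}} = \frac{1}{-13 + \left(89 + 1 \left(-6\right)\right)} = \frac{1}{-13 + \left(89 - 6\right)} = \frac{1}{-13 + 83} = \frac{1}{70}$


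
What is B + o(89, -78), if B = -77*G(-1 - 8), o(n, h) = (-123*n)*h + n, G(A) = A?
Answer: 854648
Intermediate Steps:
o(n, h) = n - 123*h*n (o(n, h) = -123*h*n + n = n - 123*h*n)
B = 693 (B = -77*(-1 - 8) = -77*(-9) = 693)
B + o(89, -78) = 693 + 89*(1 - 123*(-78)) = 693 + 89*(1 + 9594) = 693 + 89*9595 = 693 + 853955 = 854648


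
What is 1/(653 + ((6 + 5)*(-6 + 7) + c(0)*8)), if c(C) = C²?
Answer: 1/664 ≈ 0.0015060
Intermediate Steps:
1/(653 + ((6 + 5)*(-6 + 7) + c(0)*8)) = 1/(653 + ((6 + 5)*(-6 + 7) + 0²*8)) = 1/(653 + (11*1 + 0*8)) = 1/(653 + (11 + 0)) = 1/(653 + 11) = 1/664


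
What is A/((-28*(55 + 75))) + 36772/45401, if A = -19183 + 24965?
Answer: -9189893/11804260 ≈ -0.77852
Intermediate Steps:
A = 5782
A/((-28*(55 + 75))) + 36772/45401 = 5782/((-28*(55 + 75))) + 36772/45401 = 5782/((-28*130)) + 36772*(1/45401) = 5782/(-3640) + 36772/45401 = 5782*(-1/3640) + 36772/45401 = -413/260 + 36772/45401 = -9189893/11804260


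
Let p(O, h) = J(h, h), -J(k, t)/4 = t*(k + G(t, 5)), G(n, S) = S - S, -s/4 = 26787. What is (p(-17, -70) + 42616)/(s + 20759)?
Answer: -23016/86389 ≈ -0.26642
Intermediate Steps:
s = -107148 (s = -4*26787 = -107148)
G(n, S) = 0
J(k, t) = -4*k*t (J(k, t) = -4*t*(k + 0) = -4*t*k = -4*k*t)
p(O, h) = -4*h**2 (p(O, h) = -4*h*h = -4*h**2)
(p(-17, -70) + 42616)/(s + 20759) = (-4*(-70)**2 + 42616)/(-107148 + 20759) = (-4*4900 + 42616)/(-86389) = (-19600 + 42616)*(-1/86389) = 23016*(-1/86389) = -23016/86389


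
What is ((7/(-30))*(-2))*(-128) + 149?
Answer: 1339/15 ≈ 89.267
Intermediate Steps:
((7/(-30))*(-2))*(-128) + 149 = ((7*(-1/30))*(-2))*(-128) + 149 = -7/30*(-2)*(-128) + 149 = (7/15)*(-128) + 149 = -896/15 + 149 = 1339/15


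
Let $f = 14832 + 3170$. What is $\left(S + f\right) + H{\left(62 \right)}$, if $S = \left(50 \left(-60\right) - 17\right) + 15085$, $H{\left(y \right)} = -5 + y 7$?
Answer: $30499$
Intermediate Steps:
$f = 18002$
$H{\left(y \right)} = -5 + 7 y$
$S = 12068$ ($S = \left(-3000 - 17\right) + 15085 = -3017 + 15085 = 12068$)
$\left(S + f\right) + H{\left(62 \right)} = \left(12068 + 18002\right) + \left(-5 + 7 \cdot 62\right) = 30070 + \left(-5 + 434\right) = 30070 + 429 = 30499$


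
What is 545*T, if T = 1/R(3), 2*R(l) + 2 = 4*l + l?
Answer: 1090/13 ≈ 83.846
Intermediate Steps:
R(l) = -1 + 5*l/2 (R(l) = -1 + (4*l + l)/2 = -1 + (5*l)/2 = -1 + 5*l/2)
T = 2/13 (T = 1/(-1 + (5/2)*3) = 1/(-1 + 15/2) = 1/(13/2) = 2/13 ≈ 0.15385)
545*T = 545*(2/13) = 1090/13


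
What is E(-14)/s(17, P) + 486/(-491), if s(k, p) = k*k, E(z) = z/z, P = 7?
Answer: -139963/141899 ≈ -0.98636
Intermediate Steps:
E(z) = 1
s(k, p) = k²
E(-14)/s(17, P) + 486/(-491) = 1/17² + 486/(-491) = 1/289 + 486*(-1/491) = 1*(1/289) - 486/491 = 1/289 - 486/491 = -139963/141899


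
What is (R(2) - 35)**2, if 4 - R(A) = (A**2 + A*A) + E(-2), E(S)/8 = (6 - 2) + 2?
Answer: 7569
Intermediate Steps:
E(S) = 48 (E(S) = 8*((6 - 2) + 2) = 8*(4 + 2) = 8*6 = 48)
R(A) = -44 - 2*A**2 (R(A) = 4 - ((A**2 + A*A) + 48) = 4 - ((A**2 + A**2) + 48) = 4 - (2*A**2 + 48) = 4 - (48 + 2*A**2) = 4 + (-48 - 2*A**2) = -44 - 2*A**2)
(R(2) - 35)**2 = ((-44 - 2*2**2) - 35)**2 = ((-44 - 2*4) - 35)**2 = ((-44 - 8) - 35)**2 = (-52 - 35)**2 = (-87)**2 = 7569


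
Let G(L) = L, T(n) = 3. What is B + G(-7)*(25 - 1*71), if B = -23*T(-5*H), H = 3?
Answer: 253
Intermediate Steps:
B = -69 (B = -23*3 = -69)
B + G(-7)*(25 - 1*71) = -69 - 7*(25 - 1*71) = -69 - 7*(25 - 71) = -69 - 7*(-46) = -69 + 322 = 253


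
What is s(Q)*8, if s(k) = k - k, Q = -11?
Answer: 0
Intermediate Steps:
s(k) = 0
s(Q)*8 = 0*8 = 0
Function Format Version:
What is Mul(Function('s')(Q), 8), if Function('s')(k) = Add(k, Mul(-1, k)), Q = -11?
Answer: 0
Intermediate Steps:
Function('s')(k) = 0
Mul(Function('s')(Q), 8) = Mul(0, 8) = 0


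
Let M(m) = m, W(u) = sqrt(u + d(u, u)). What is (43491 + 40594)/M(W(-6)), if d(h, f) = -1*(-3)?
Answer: -84085*I*sqrt(3)/3 ≈ -48547.0*I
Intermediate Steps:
d(h, f) = 3
W(u) = sqrt(3 + u) (W(u) = sqrt(u + 3) = sqrt(3 + u))
(43491 + 40594)/M(W(-6)) = (43491 + 40594)/(sqrt(3 - 6)) = 84085/(sqrt(-3)) = 84085/((I*sqrt(3))) = 84085*(-I*sqrt(3)/3) = -84085*I*sqrt(3)/3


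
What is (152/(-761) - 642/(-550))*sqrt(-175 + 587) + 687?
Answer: 687 + 404962*sqrt(103)/209275 ≈ 706.64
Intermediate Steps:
(152/(-761) - 642/(-550))*sqrt(-175 + 587) + 687 = (152*(-1/761) - 642*(-1/550))*sqrt(412) + 687 = (-152/761 + 321/275)*(2*sqrt(103)) + 687 = 202481*(2*sqrt(103))/209275 + 687 = 404962*sqrt(103)/209275 + 687 = 687 + 404962*sqrt(103)/209275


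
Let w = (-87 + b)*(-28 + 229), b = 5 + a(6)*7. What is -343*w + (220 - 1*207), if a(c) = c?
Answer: 2757733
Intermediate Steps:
b = 47 (b = 5 + 6*7 = 5 + 42 = 47)
w = -8040 (w = (-87 + 47)*(-28 + 229) = -40*201 = -8040)
-343*w + (220 - 1*207) = -343*(-8040) + (220 - 1*207) = 2757720 + (220 - 207) = 2757720 + 13 = 2757733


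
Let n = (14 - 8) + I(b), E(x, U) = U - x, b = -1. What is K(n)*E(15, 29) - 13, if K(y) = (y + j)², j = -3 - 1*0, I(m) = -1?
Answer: 43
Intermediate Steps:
j = -3 (j = -3 + 0 = -3)
n = 5 (n = (14 - 8) - 1 = 6 - 1 = 5)
K(y) = (-3 + y)² (K(y) = (y - 3)² = (-3 + y)²)
K(n)*E(15, 29) - 13 = (-3 + 5)²*(29 - 1*15) - 13 = 2²*(29 - 15) - 13 = 4*14 - 13 = 56 - 13 = 43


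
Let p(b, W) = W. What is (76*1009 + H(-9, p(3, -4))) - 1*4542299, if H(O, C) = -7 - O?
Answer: -4465613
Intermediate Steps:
(76*1009 + H(-9, p(3, -4))) - 1*4542299 = (76*1009 + (-7 - 1*(-9))) - 1*4542299 = (76684 + (-7 + 9)) - 4542299 = (76684 + 2) - 4542299 = 76686 - 4542299 = -4465613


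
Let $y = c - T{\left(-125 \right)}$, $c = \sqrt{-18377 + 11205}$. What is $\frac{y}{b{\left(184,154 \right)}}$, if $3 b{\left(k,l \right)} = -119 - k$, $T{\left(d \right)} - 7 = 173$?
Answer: $\frac{180}{101} - \frac{2 i \sqrt{1793}}{101} \approx 1.7822 - 0.83849 i$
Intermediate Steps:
$c = 2 i \sqrt{1793}$ ($c = \sqrt{-7172} = 2 i \sqrt{1793} \approx 84.688 i$)
$T{\left(d \right)} = 180$ ($T{\left(d \right)} = 7 + 173 = 180$)
$b{\left(k,l \right)} = - \frac{119}{3} - \frac{k}{3}$ ($b{\left(k,l \right)} = \frac{-119 - k}{3} = - \frac{119}{3} - \frac{k}{3}$)
$y = -180 + 2 i \sqrt{1793}$ ($y = 2 i \sqrt{1793} - 180 = -180 + 2 i \sqrt{1793} \approx -180.0 + 84.688 i$)
$\frac{y}{b{\left(184,154 \right)}} = \frac{-180 + 2 i \sqrt{1793}}{- \frac{119}{3} - \frac{184}{3}} = \frac{-180 + 2 i \sqrt{1793}}{-101} = \left(-180 + 2 i \sqrt{1793}\right) \left(- \frac{1}{101}\right) = \frac{180}{101} - \frac{2 i \sqrt{1793}}{101}$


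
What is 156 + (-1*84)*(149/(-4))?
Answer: 3285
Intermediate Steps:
156 + (-1*84)*(149/(-4)) = 156 - 12516*(-1)/4 = 156 - 84*(-149/4) = 156 + 3129 = 3285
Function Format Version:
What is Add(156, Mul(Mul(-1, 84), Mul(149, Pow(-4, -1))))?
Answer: 3285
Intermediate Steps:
Add(156, Mul(Mul(-1, 84), Mul(149, Pow(-4, -1)))) = Add(156, Mul(-84, Mul(149, Rational(-1, 4)))) = Add(156, Mul(-84, Rational(-149, 4))) = Add(156, 3129) = 3285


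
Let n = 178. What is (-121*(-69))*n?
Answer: 1486122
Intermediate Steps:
(-121*(-69))*n = -121*(-69)*178 = 8349*178 = 1486122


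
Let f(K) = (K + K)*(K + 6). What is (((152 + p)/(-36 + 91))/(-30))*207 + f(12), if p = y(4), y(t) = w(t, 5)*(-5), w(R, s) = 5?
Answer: 228837/550 ≈ 416.07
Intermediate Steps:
f(K) = 2*K*(6 + K) (f(K) = (2*K)*(6 + K) = 2*K*(6 + K))
y(t) = -25 (y(t) = 5*(-5) = -25)
p = -25
(((152 + p)/(-36 + 91))/(-30))*207 + f(12) = (((152 - 25)/(-36 + 91))/(-30))*207 + 2*12*(6 + 12) = ((127/55)*(-1/30))*207 + 2*12*18 = ((127*(1/55))*(-1/30))*207 + 432 = ((127/55)*(-1/30))*207 + 432 = -127/1650*207 + 432 = -8763/550 + 432 = 228837/550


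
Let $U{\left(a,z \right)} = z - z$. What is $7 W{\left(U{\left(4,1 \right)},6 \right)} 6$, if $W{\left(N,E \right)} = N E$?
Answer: $0$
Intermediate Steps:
$U{\left(a,z \right)} = 0$
$W{\left(N,E \right)} = E N$
$7 W{\left(U{\left(4,1 \right)},6 \right)} 6 = 7 \cdot 6 \cdot 0 \cdot 6 = 7 \cdot 0 \cdot 6 = 0 \cdot 6 = 0$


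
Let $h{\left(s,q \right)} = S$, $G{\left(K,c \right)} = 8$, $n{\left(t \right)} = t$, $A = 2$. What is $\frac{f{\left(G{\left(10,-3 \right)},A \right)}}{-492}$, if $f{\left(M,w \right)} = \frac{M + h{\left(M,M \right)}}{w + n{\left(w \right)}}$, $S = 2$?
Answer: $- \frac{5}{984} \approx -0.0050813$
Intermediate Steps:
$h{\left(s,q \right)} = 2$
$f{\left(M,w \right)} = \frac{2 + M}{2 w}$ ($f{\left(M,w \right)} = \frac{M + 2}{w + w} = \frac{2 + M}{2 w}$)
$\frac{f{\left(G{\left(10,-3 \right)},A \right)}}{-492} = \frac{\frac{1}{2} \cdot \frac{1}{2} \left(2 + 8\right)}{-492} = \frac{1}{2} \cdot \frac{1}{2} \cdot 10 \left(- \frac{1}{492}\right) = \frac{5}{2} \left(- \frac{1}{492}\right) = - \frac{5}{984}$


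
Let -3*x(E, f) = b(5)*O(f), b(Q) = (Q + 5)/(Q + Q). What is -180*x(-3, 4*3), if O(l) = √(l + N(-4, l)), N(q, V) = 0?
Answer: 120*√3 ≈ 207.85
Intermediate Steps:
O(l) = √l (O(l) = √(l + 0) = √l)
b(Q) = (5 + Q)/(2*Q) (b(Q) = (5 + Q)/((2*Q)) = (5 + Q)*(1/(2*Q)) = (5 + Q)/(2*Q))
x(E, f) = -√f/3 (x(E, f) = -(½)*(5 + 5)/5*√f/3 = -(½)*(⅕)*10*√f/3 = -√f/3)
-180*x(-3, 4*3) = -(-60)*√(4*3) = -(-60)*√12 = -(-60)*2*√3 = -(-120)*√3 = 120*√3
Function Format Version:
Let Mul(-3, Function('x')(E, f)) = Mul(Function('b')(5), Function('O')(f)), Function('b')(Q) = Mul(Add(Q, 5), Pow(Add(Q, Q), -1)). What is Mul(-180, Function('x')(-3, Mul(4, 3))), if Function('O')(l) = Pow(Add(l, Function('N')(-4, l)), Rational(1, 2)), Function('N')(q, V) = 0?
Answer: Mul(120, Pow(3, Rational(1, 2))) ≈ 207.85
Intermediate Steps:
Function('O')(l) = Pow(l, Rational(1, 2)) (Function('O')(l) = Pow(Add(l, 0), Rational(1, 2)) = Pow(l, Rational(1, 2)))
Function('b')(Q) = Mul(Rational(1, 2), Pow(Q, -1), Add(5, Q)) (Function('b')(Q) = Mul(Add(5, Q), Pow(Mul(2, Q), -1)) = Mul(Add(5, Q), Mul(Rational(1, 2), Pow(Q, -1))) = Mul(Rational(1, 2), Pow(Q, -1), Add(5, Q)))
Function('x')(E, f) = Mul(Rational(-1, 3), Pow(f, Rational(1, 2))) (Function('x')(E, f) = Mul(Rational(-1, 3), Mul(Mul(Rational(1, 2), Pow(5, -1), Add(5, 5)), Pow(f, Rational(1, 2)))) = Mul(Rational(-1, 3), Mul(Mul(Rational(1, 2), Rational(1, 5), 10), Pow(f, Rational(1, 2)))) = Mul(Rational(-1, 3), Mul(1, Pow(f, Rational(1, 2)))) = Mul(Rational(-1, 3), Pow(f, Rational(1, 2))))
Mul(-180, Function('x')(-3, Mul(4, 3))) = Mul(-180, Mul(Rational(-1, 3), Pow(Mul(4, 3), Rational(1, 2)))) = Mul(-180, Mul(Rational(-1, 3), Pow(12, Rational(1, 2)))) = Mul(-180, Mul(Rational(-1, 3), Mul(2, Pow(3, Rational(1, 2))))) = Mul(-180, Mul(Rational(-2, 3), Pow(3, Rational(1, 2)))) = Mul(120, Pow(3, Rational(1, 2)))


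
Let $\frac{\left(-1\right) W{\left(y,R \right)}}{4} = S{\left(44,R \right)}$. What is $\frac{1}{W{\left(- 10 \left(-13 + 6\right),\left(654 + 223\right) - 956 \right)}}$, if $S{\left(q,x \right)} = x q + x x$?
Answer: $- \frac{1}{11060} \approx -9.0416 \cdot 10^{-5}$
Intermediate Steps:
$S{\left(q,x \right)} = x^{2} + q x$ ($S{\left(q,x \right)} = q x + x^{2} = x^{2} + q x$)
$W{\left(y,R \right)} = - 4 R \left(44 + R\right)$
$\frac{1}{W{\left(- 10 \left(-13 + 6\right),\left(654 + 223\right) - 956 \right)}} = \frac{1}{\left(-4\right) \left(\left(654 + 223\right) - 956\right) \left(44 + \left(\left(654 + 223\right) - 956\right)\right)} = \frac{1}{\left(-4\right) \left(877 - 956\right) \left(44 + \left(877 - 956\right)\right)} = \frac{1}{\left(-4\right) \left(-79\right) \left(44 - 79\right)} = \frac{1}{\left(-4\right) \left(-79\right) \left(-35\right)} = \frac{1}{-11060} = - \frac{1}{11060}$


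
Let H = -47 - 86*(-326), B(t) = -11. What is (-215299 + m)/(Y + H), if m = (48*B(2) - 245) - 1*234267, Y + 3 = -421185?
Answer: 450339/393199 ≈ 1.1453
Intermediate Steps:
Y = -421188 (Y = -3 - 421185 = -421188)
H = 27989 (H = -47 + 28036 = 27989)
m = -235040 (m = (48*(-11) - 245) - 1*234267 = (-528 - 245) - 234267 = -773 - 234267 = -235040)
(-215299 + m)/(Y + H) = (-215299 - 235040)/(-421188 + 27989) = -450339/(-393199) = -450339*(-1/393199) = 450339/393199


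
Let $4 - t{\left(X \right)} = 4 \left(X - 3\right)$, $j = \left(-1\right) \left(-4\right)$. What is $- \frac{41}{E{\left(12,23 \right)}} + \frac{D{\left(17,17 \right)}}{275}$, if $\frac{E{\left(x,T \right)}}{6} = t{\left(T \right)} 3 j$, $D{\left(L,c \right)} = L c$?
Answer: $\frac{1592683}{1504800} \approx 1.0584$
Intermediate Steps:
$j = 4$
$t{\left(X \right)} = 16 - 4 X$ ($t{\left(X \right)} = 4 - 4 \left(X - 3\right) = 4 - 4 \left(-3 + X\right) = 4 - \left(-12 + 4 X\right) = 16 - 4 X$)
$E{\left(x,T \right)} = 1152 - 288 T$ ($E{\left(x,T \right)} = 6 \left(16 - 4 T\right) 3 \cdot 4 = 6 \left(48 - 12 T\right) 4 = 6 \left(192 - 48 T\right) = 1152 - 288 T$)
$- \frac{41}{E{\left(12,23 \right)}} + \frac{D{\left(17,17 \right)}}{275} = - \frac{41}{1152 - 6624} + \frac{17 \cdot 17}{275} = - \frac{41}{1152 - 6624} + 289 \cdot \frac{1}{275} = - \frac{41}{-5472} + \frac{289}{275} = \left(-41\right) \left(- \frac{1}{5472}\right) + \frac{289}{275} = \frac{41}{5472} + \frac{289}{275} = \frac{1592683}{1504800}$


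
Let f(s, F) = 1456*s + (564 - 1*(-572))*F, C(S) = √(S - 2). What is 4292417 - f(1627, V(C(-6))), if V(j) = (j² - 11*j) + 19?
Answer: 1911009 + 24992*I*√2 ≈ 1.911e+6 + 35344.0*I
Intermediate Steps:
C(S) = √(-2 + S)
V(j) = 19 + j² - 11*j
f(s, F) = 1136*F + 1456*s (f(s, F) = 1456*s + (564 + 572)*F = 1456*s + 1136*F = 1136*F + 1456*s)
4292417 - f(1627, V(C(-6))) = 4292417 - (1136*(19 + (√(-2 - 6))² - 11*√(-2 - 6)) + 1456*1627) = 4292417 - (1136*(19 + (√(-8))² - 22*I*√2) + 2368912) = 4292417 - (1136*(19 + (2*I*√2)² - 22*I*√2) + 2368912) = 4292417 - (1136*(19 - 8 - 22*I*√2) + 2368912) = 4292417 - (1136*(11 - 22*I*√2) + 2368912) = 4292417 - ((12496 - 24992*I*√2) + 2368912) = 4292417 - (2381408 - 24992*I*√2) = 4292417 + (-2381408 + 24992*I*√2) = 1911009 + 24992*I*√2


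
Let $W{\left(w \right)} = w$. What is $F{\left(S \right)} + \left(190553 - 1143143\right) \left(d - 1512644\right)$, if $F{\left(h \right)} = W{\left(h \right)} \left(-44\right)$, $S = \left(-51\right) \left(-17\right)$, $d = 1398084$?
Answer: $109128672252$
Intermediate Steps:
$S = 867$
$F{\left(h \right)} = - 44 h$ ($F{\left(h \right)} = h \left(-44\right) = - 44 h$)
$F{\left(S \right)} + \left(190553 - 1143143\right) \left(d - 1512644\right) = \left(-44\right) 867 + \left(190553 - 1143143\right) \left(1398084 - 1512644\right) = -38148 - -109128710400 = -38148 + 109128710400 = 109128672252$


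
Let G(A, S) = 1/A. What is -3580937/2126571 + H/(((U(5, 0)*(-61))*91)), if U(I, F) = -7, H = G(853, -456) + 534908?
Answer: 851614193981098/70485240452991 ≈ 12.082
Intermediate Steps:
H = 456276525/853 (H = 1/853 + 534908 = 456276525/853 ≈ 5.3491e+5)
-3580937/2126571 + H/(((U(5, 0)*(-61))*91)) = -3580937/2126571 + 456276525/(853*((-7*(-61)*91))) = -3580937*1/2126571 + 456276525/(853*((427*91))) = -3580937/2126571 + (456276525/853)/38857 = -3580937/2126571 + (456276525/853)*(1/38857) = -3580937/2126571 + 456276525/33145021 = 851614193981098/70485240452991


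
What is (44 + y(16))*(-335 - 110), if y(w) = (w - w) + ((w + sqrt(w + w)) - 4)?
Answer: -24920 - 1780*sqrt(2) ≈ -27437.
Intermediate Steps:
y(w) = -4 + w + sqrt(2)*sqrt(w) (y(w) = 0 + ((w + sqrt(2*w)) - 4) = 0 + ((w + sqrt(2)*sqrt(w)) - 4) = 0 + (-4 + w + sqrt(2)*sqrt(w)) = -4 + w + sqrt(2)*sqrt(w))
(44 + y(16))*(-335 - 110) = (44 + (-4 + 16 + sqrt(2)*sqrt(16)))*(-335 - 110) = (44 + (-4 + 16 + sqrt(2)*4))*(-445) = (44 + (-4 + 16 + 4*sqrt(2)))*(-445) = (44 + (12 + 4*sqrt(2)))*(-445) = (56 + 4*sqrt(2))*(-445) = -24920 - 1780*sqrt(2)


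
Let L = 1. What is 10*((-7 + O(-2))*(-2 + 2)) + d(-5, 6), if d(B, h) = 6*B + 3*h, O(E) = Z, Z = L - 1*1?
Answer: -12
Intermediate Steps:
Z = 0 (Z = 1 - 1*1 = 1 - 1 = 0)
O(E) = 0
d(B, h) = 3*h + 6*B
10*((-7 + O(-2))*(-2 + 2)) + d(-5, 6) = 10*((-7 + 0)*(-2 + 2)) + (3*6 + 6*(-5)) = 10*(-7*0) + (18 - 30) = 10*0 - 12 = 0 - 12 = -12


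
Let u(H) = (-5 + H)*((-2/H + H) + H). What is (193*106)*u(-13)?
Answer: 123729984/13 ≈ 9.5177e+6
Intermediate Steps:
u(H) = (-5 + H)*(-2/H + 2*H) (u(H) = (-5 + H)*((H - 2/H) + H) = (-5 + H)*(-2/H + 2*H))
(193*106)*u(-13) = (193*106)*(-2 - 10*(-13) + 2*(-13)² + 10/(-13)) = 20458*(-2 + 130 + 2*169 + 10*(-1/13)) = 20458*(-2 + 130 + 338 - 10/13) = 20458*(6048/13) = 123729984/13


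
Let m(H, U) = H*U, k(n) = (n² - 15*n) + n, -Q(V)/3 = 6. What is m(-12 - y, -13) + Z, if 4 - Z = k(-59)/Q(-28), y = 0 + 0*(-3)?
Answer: 7187/18 ≈ 399.28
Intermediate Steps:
Q(V) = -18 (Q(V) = -3*6 = -18)
y = 0 (y = 0 + 0 = 0)
k(n) = n² - 14*n
Z = 4379/18 (Z = 4 - (-59*(-14 - 59))/(-18) = 4 - (-59*(-73))*(-1)/18 = 4 - 4307*(-1)/18 = 4 - 1*(-4307/18) = 4 + 4307/18 = 4379/18 ≈ 243.28)
m(-12 - y, -13) + Z = (-12 - 1*0)*(-13) + 4379/18 = (-12 + 0)*(-13) + 4379/18 = -12*(-13) + 4379/18 = 156 + 4379/18 = 7187/18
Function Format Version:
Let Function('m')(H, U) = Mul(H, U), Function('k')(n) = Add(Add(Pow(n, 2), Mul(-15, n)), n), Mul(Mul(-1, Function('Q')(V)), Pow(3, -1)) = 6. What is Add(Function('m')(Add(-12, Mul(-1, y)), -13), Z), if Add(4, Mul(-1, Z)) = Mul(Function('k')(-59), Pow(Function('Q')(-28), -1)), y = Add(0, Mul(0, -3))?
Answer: Rational(7187, 18) ≈ 399.28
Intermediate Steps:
Function('Q')(V) = -18 (Function('Q')(V) = Mul(-3, 6) = -18)
y = 0 (y = Add(0, 0) = 0)
Function('k')(n) = Add(Pow(n, 2), Mul(-14, n))
Z = Rational(4379, 18) (Z = Add(4, Mul(-1, Mul(Mul(-59, Add(-14, -59)), Pow(-18, -1)))) = Add(4, Mul(-1, Mul(Mul(-59, -73), Rational(-1, 18)))) = Add(4, Mul(-1, Mul(4307, Rational(-1, 18)))) = Add(4, Mul(-1, Rational(-4307, 18))) = Add(4, Rational(4307, 18)) = Rational(4379, 18) ≈ 243.28)
Add(Function('m')(Add(-12, Mul(-1, y)), -13), Z) = Add(Mul(Add(-12, Mul(-1, 0)), -13), Rational(4379, 18)) = Add(Mul(Add(-12, 0), -13), Rational(4379, 18)) = Add(Mul(-12, -13), Rational(4379, 18)) = Add(156, Rational(4379, 18)) = Rational(7187, 18)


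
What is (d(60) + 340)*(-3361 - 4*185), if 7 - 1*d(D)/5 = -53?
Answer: -2624640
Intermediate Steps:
d(D) = 300 (d(D) = 35 - 5*(-53) = 35 + 265 = 300)
(d(60) + 340)*(-3361 - 4*185) = (300 + 340)*(-3361 - 4*185) = 640*(-3361 - 740) = 640*(-4101) = -2624640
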